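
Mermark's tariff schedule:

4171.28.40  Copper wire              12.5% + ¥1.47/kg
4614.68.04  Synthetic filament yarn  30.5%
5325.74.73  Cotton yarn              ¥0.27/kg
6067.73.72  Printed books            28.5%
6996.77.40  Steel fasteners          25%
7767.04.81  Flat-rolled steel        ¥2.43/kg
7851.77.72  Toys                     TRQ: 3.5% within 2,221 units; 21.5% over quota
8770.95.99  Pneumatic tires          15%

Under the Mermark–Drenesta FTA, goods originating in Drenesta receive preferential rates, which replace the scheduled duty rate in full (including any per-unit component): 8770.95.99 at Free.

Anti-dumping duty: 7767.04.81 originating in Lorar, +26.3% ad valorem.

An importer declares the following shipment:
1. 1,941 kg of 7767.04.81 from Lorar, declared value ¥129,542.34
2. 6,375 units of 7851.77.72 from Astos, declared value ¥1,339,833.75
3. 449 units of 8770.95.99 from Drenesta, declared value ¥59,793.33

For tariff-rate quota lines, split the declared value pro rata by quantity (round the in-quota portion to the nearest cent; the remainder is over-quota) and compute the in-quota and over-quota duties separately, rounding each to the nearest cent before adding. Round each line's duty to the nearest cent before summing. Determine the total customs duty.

¥242,828.76

Line 1 (7767.04.81, Lorar, 1,941 kg, ¥129,542.34):
Base rate for 7767.04.81 is ¥2.43/kg.
Additional duty on 7767.04.81 from Lorar: +26.3% ad valorem. Applied ad valorem rate = 26.3%.
Duty = ¥129,542.34 × 26.3% + 1,941 × ¥2.43 = ¥38,786.27.
Line 2 (7851.77.72, Astos, 6,375 units, ¥1,339,833.75):
Code 7851.77.72 is under a tariff-rate quota (threshold 2,221 units). In-quota: 2,221 units at 3.5%; over-quota: 4,154 units at 21.5%.
Pro-rata value split: in-quota = ¥1,339,833.75 × 2,221/6,375 = ¥466,787.57; over-quota = ¥1,339,833.75 − ¥466,787.57 = ¥873,046.18.
In-quota duty = ¥466,787.57 × 3.5% = ¥16,337.56. Over-quota duty = ¥873,046.18 × 21.5% = ¥187,704.93.
Line duty = ¥16,337.56 + ¥187,704.93 = ¥204,042.49.
Line 3 (8770.95.99, Drenesta, 449 units, ¥59,793.33):
Base rate for 8770.95.99 is 15%.
Origin Drenesta qualifies under the Mermark–Drenesta agreement and 8770.95.99 is covered: preferential rate Free applies instead.
Duty = ¥59,793.33 × 0% = ¥0.00.
Total = ¥38,786.27 + ¥204,042.49 + ¥0.00 = ¥242,828.76.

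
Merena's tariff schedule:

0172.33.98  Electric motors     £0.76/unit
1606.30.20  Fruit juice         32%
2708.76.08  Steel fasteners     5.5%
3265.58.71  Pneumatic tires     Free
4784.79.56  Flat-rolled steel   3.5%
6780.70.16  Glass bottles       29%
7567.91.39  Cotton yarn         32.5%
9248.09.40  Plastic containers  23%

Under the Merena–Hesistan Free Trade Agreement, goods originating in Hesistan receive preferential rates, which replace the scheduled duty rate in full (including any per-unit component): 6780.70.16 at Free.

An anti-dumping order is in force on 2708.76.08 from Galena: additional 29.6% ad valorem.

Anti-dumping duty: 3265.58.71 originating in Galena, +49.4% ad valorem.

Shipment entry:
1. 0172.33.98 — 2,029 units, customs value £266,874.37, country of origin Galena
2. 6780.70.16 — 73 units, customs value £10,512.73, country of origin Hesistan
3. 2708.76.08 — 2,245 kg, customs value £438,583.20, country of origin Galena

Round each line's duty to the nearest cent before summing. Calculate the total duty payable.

£155,484.74

Line 1 (0172.33.98, Galena, 2,029 units, £266,874.37):
Base rate for 0172.33.98 is £0.76/unit.
Duty = 2,029 × £0.76 = £1,542.04.
Line 2 (6780.70.16, Hesistan, 73 units, £10,512.73):
Base rate for 6780.70.16 is 29%.
Origin Hesistan qualifies under the Merena–Hesistan agreement and 6780.70.16 is covered: preferential rate Free applies instead.
Duty = £10,512.73 × 0% = £0.00.
Line 3 (2708.76.08, Galena, 2,245 kg, £438,583.20):
Base rate for 2708.76.08 is 5.5%.
Additional duty on 2708.76.08 from Galena: +29.6%. Applied ad valorem rate: 5.5% + 29.6% = 35.1%.
Duty = £438,583.20 × 35.1% = £153,942.70.
Total = £1,542.04 + £0.00 + £153,942.70 = £155,484.74.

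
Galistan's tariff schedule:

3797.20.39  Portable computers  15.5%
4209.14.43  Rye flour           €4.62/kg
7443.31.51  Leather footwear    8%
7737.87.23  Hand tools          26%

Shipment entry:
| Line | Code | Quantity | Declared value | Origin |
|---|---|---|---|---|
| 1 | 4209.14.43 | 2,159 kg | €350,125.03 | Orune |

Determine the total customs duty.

€9,974.58

Line 1 (4209.14.43, Orune, 2,159 kg, €350,125.03):
Base rate for 4209.14.43 is €4.62/kg.
Duty = 2,159 × €4.62 = €9,974.58.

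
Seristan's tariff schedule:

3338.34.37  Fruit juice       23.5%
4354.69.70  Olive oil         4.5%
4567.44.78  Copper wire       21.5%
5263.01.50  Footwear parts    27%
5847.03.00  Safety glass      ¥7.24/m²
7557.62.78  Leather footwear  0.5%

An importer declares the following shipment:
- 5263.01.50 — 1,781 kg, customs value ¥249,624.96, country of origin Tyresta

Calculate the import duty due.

Line 1 (5263.01.50, Tyresta, 1,781 kg, ¥249,624.96):
Base rate for 5263.01.50 is 27%.
Duty = ¥249,624.96 × 27% = ¥67,398.74.

¥67,398.74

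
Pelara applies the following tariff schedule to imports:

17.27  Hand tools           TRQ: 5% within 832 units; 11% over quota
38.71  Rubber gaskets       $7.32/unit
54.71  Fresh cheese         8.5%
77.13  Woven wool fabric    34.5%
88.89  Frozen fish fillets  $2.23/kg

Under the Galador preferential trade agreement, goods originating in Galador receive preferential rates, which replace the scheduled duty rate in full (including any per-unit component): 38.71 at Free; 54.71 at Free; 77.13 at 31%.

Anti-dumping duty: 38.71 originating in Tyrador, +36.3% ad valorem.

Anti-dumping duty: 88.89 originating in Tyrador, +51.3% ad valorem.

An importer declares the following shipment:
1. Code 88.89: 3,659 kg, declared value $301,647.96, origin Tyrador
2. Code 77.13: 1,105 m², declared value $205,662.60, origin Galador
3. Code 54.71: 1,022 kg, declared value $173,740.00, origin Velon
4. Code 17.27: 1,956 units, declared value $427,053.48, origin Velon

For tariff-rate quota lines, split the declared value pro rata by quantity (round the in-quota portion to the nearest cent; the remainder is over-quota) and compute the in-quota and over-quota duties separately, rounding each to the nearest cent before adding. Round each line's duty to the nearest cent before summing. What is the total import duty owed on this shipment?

$277,505.13

Line 1 (88.89, Tyrador, 3,659 kg, $301,647.96):
Base rate for 88.89 is $2.23/kg.
Additional duty on 88.89 from Tyrador: +51.3% ad valorem. Applied ad valorem rate = 51.3%.
Duty = $301,647.96 × 51.3% + 3,659 × $2.23 = $162,904.97.
Line 2 (77.13, Galador, 1,105 m², $205,662.60):
Base rate for 77.13 is 34.5%.
Origin Galador qualifies under the Pelara–Galador agreement and 77.13 is covered: preferential rate 31% applies instead.
Duty = $205,662.60 × 31% = $63,755.41.
Line 3 (54.71, Velon, 1,022 kg, $173,740.00):
Base rate for 54.71 is 8.5%.
54.71 has an FTA preferential rate, but origin Velon is not Galador; base rate stands.
Duty = $173,740.00 × 8.5% = $14,767.90.
Line 4 (17.27, Velon, 1,956 units, $427,053.48):
Code 17.27 is under a tariff-rate quota (threshold 832 units). In-quota: 832 units at 5%; over-quota: 1,124 units at 11%.
Pro-rata value split: in-quota = $427,053.48 × 832/1,956 = $181,650.56; over-quota = $427,053.48 − $181,650.56 = $245,402.92.
In-quota duty = $181,650.56 × 5% = $9,082.53. Over-quota duty = $245,402.92 × 11% = $26,994.32.
Line duty = $9,082.53 + $26,994.32 = $36,076.85.
Total = $162,904.97 + $63,755.41 + $14,767.90 + $36,076.85 = $277,505.13.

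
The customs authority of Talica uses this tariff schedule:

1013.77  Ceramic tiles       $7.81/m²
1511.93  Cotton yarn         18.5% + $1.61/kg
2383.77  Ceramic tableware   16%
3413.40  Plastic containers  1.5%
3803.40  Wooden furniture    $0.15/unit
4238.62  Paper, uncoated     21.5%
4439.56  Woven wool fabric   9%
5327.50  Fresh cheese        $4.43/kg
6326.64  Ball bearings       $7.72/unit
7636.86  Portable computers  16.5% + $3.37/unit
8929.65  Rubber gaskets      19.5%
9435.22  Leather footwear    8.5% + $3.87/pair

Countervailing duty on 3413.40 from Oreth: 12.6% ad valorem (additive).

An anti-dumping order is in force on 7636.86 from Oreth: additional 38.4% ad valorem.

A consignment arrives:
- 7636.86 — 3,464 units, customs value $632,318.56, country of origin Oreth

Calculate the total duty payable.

Line 1 (7636.86, Oreth, 3,464 units, $632,318.56):
Base rate for 7636.86 is 16.5% + $3.37/unit.
Additional duty on 7636.86 from Oreth: +38.4%. Applied ad valorem rate: 16.5% + 38.4% = 54.9%.
Duty = $632,318.56 × 54.9% + 3,464 × $3.37 = $358,816.57.

$358,816.57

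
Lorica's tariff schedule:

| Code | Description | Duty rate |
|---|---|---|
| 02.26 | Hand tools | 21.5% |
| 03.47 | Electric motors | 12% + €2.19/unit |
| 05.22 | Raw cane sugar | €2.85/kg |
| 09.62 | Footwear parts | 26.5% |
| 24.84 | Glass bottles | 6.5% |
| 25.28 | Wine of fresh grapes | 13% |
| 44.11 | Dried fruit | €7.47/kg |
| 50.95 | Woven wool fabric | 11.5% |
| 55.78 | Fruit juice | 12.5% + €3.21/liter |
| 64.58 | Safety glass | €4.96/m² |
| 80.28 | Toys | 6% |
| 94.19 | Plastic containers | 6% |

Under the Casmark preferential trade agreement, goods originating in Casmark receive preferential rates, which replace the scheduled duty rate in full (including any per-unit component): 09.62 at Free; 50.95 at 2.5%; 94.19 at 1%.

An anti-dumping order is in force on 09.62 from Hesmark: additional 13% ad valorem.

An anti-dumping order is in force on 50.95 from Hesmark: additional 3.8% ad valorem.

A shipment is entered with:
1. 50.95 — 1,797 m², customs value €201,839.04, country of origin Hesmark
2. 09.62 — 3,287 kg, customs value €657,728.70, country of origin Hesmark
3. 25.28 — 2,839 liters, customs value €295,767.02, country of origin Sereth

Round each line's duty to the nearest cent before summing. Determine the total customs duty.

Line 1 (50.95, Hesmark, 1,797 m², €201,839.04):
Base rate for 50.95 is 11.5%.
50.95 has an FTA preferential rate, but origin Hesmark is not Casmark; base rate stands.
Additional duty on 50.95 from Hesmark: +3.8%. Applied ad valorem rate: 11.5% + 3.8% = 15.3%.
Duty = €201,839.04 × 15.3% = €30,881.37.
Line 2 (09.62, Hesmark, 3,287 kg, €657,728.70):
Base rate for 09.62 is 26.5%.
09.62 has an FTA preferential rate, but origin Hesmark is not Casmark; base rate stands.
Additional duty on 09.62 from Hesmark: +13%. Applied ad valorem rate: 26.5% + 13% = 39.5%.
Duty = €657,728.70 × 39.5% = €259,802.84.
Line 3 (25.28, Sereth, 2,839 liters, €295,767.02):
Base rate for 25.28 is 13%.
Duty = €295,767.02 × 13% = €38,449.71.
Total = €30,881.37 + €259,802.84 + €38,449.71 = €329,133.92.

€329,133.92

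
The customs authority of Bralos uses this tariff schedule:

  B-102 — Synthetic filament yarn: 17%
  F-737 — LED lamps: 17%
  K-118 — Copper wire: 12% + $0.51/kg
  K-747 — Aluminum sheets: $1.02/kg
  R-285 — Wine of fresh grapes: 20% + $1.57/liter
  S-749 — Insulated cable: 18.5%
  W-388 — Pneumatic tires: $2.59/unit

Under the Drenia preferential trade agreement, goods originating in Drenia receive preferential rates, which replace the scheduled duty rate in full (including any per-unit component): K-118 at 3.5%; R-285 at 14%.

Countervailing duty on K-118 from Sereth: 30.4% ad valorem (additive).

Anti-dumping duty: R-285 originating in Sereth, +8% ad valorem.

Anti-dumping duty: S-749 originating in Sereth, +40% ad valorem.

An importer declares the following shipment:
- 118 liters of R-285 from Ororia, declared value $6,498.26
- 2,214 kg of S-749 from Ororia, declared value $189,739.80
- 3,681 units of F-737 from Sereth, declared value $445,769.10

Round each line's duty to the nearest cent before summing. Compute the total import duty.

Line 1 (R-285, Ororia, 118 liters, $6,498.26):
Base rate for R-285 is 20% + $1.57/liter.
R-285 has an FTA preferential rate, but origin Ororia is not Drenia; base rate stands.
The additional-duty order on R-285 targets Sereth, not Ororia; it does not apply.
Duty = $6,498.26 × 20% + 118 × $1.57 = $1,484.91.
Line 2 (S-749, Ororia, 2,214 kg, $189,739.80):
Base rate for S-749 is 18.5%.
The additional-duty order on S-749 targets Sereth, not Ororia; it does not apply.
Duty = $189,739.80 × 18.5% = $35,101.86.
Line 3 (F-737, Sereth, 3,681 units, $445,769.10):
Base rate for F-737 is 17%.
Duty = $445,769.10 × 17% = $75,780.75.
Total = $1,484.91 + $35,101.86 + $75,780.75 = $112,367.52.

$112,367.52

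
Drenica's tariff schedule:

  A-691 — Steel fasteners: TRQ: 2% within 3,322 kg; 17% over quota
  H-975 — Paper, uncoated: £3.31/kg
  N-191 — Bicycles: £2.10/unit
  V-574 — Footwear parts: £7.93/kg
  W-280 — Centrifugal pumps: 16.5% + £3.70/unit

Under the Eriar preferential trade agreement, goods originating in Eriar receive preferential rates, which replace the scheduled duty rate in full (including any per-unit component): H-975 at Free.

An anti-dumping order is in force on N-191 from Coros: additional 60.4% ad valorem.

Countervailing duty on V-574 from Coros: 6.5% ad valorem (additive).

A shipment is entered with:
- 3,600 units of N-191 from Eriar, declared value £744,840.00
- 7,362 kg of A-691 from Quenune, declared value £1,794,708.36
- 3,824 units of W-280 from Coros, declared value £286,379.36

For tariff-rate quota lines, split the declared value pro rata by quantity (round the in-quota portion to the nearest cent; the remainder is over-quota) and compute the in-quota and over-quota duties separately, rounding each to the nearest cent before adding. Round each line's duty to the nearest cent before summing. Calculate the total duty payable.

£252,586.23

Line 1 (N-191, Eriar, 3,600 units, £744,840.00):
Base rate for N-191 is £2.10/unit.
Origin Eriar is the FTA partner but N-191 is not on the preference list; base rate stands.
The additional-duty order on N-191 targets Coros, not Eriar; it does not apply.
Duty = 3,600 × £2.10 = £7,560.00.
Line 2 (A-691, Quenune, 7,362 kg, £1,794,708.36):
Code A-691 is under a tariff-rate quota (threshold 3,322 kg). In-quota: 3,322 kg at 2%; over-quota: 4,040 kg at 17%.
Pro-rata value split: in-quota = £1,794,708.36 × 3,322/7,362 = £809,837.16; over-quota = £1,794,708.36 − £809,837.16 = £984,871.20.
In-quota duty = £809,837.16 × 2% = £16,196.74. Over-quota duty = £984,871.20 × 17% = £167,428.10.
Line duty = £16,196.74 + £167,428.10 = £183,624.84.
Line 3 (W-280, Coros, 3,824 units, £286,379.36):
Base rate for W-280 is 16.5% + £3.70/unit.
Duty = £286,379.36 × 16.5% + 3,824 × £3.70 = £61,401.39.
Total = £7,560.00 + £183,624.84 + £61,401.39 = £252,586.23.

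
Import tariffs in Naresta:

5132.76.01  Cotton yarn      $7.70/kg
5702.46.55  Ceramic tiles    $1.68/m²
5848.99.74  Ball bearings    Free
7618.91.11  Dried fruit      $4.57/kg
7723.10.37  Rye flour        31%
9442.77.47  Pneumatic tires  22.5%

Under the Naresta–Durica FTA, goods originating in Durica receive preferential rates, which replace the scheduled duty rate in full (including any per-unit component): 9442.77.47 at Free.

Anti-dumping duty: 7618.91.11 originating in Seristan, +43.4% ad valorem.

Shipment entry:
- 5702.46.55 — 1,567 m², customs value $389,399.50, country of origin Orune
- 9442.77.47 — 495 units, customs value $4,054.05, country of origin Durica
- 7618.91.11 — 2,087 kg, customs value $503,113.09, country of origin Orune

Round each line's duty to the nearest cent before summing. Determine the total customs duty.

Line 1 (5702.46.55, Orune, 1,567 m², $389,399.50):
Base rate for 5702.46.55 is $1.68/m².
Duty = 1,567 × $1.68 = $2,632.56.
Line 2 (9442.77.47, Durica, 495 units, $4,054.05):
Base rate for 9442.77.47 is 22.5%.
Origin Durica qualifies under the Naresta–Durica agreement and 9442.77.47 is covered: preferential rate Free applies instead.
Duty = $4,054.05 × 0% = $0.00.
Line 3 (7618.91.11, Orune, 2,087 kg, $503,113.09):
Base rate for 7618.91.11 is $4.57/kg.
The additional-duty order on 7618.91.11 targets Seristan, not Orune; it does not apply.
Duty = 2,087 × $4.57 = $9,537.59.
Total = $2,632.56 + $0.00 + $9,537.59 = $12,170.15.

$12,170.15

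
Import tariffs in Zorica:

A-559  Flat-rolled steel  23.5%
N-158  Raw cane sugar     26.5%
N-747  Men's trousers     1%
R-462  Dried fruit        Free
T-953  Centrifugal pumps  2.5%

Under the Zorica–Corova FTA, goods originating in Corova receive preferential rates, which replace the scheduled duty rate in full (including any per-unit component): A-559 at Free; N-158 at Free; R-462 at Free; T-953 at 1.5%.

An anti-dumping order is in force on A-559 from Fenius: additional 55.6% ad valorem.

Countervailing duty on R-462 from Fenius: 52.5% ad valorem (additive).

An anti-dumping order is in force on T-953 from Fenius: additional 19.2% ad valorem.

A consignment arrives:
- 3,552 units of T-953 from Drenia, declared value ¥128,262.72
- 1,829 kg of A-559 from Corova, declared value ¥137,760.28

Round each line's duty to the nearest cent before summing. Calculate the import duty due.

Line 1 (T-953, Drenia, 3,552 units, ¥128,262.72):
Base rate for T-953 is 2.5%.
T-953 has an FTA preferential rate, but origin Drenia is not Corova; base rate stands.
The additional-duty order on T-953 targets Fenius, not Drenia; it does not apply.
Duty = ¥128,262.72 × 2.5% = ¥3,206.57.
Line 2 (A-559, Corova, 1,829 kg, ¥137,760.28):
Base rate for A-559 is 23.5%.
Origin Corova qualifies under the Zorica–Corova agreement and A-559 is covered: preferential rate Free applies instead.
The additional-duty order on A-559 targets Fenius, not Corova; it does not apply.
Duty = ¥137,760.28 × 0% = ¥0.00.
Total = ¥3,206.57 + ¥0.00 = ¥3,206.57.

¥3,206.57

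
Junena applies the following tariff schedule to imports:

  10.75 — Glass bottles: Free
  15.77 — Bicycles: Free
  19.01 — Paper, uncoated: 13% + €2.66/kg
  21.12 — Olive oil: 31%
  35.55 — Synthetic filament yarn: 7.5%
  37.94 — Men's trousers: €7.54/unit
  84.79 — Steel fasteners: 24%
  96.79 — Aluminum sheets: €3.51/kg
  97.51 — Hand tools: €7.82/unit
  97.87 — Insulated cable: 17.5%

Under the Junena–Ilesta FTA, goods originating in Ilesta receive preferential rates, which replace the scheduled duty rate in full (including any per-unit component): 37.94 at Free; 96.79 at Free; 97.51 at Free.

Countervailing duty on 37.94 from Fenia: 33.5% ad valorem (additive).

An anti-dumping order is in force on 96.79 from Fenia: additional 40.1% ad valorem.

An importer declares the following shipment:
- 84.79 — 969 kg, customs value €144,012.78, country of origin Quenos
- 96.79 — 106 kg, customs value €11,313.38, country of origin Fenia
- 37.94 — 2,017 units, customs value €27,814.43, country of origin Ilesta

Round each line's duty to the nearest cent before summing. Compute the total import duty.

€39,471.80

Line 1 (84.79, Quenos, 969 kg, €144,012.78):
Base rate for 84.79 is 24%.
Duty = €144,012.78 × 24% = €34,563.07.
Line 2 (96.79, Fenia, 106 kg, €11,313.38):
Base rate for 96.79 is €3.51/kg.
96.79 has an FTA preferential rate, but origin Fenia is not Ilesta; base rate stands.
Additional duty on 96.79 from Fenia: +40.1% ad valorem. Applied ad valorem rate = 40.1%.
Duty = €11,313.38 × 40.1% + 106 × €3.51 = €4,908.73.
Line 3 (37.94, Ilesta, 2,017 units, €27,814.43):
Base rate for 37.94 is €7.54/unit.
Origin Ilesta qualifies under the Junena–Ilesta agreement and 37.94 is covered: preferential rate Free applies instead.
The additional-duty order on 37.94 targets Fenia, not Ilesta; it does not apply.
Duty = €27,814.43 × 0% = €0.00.
Total = €34,563.07 + €4,908.73 + €0.00 = €39,471.80.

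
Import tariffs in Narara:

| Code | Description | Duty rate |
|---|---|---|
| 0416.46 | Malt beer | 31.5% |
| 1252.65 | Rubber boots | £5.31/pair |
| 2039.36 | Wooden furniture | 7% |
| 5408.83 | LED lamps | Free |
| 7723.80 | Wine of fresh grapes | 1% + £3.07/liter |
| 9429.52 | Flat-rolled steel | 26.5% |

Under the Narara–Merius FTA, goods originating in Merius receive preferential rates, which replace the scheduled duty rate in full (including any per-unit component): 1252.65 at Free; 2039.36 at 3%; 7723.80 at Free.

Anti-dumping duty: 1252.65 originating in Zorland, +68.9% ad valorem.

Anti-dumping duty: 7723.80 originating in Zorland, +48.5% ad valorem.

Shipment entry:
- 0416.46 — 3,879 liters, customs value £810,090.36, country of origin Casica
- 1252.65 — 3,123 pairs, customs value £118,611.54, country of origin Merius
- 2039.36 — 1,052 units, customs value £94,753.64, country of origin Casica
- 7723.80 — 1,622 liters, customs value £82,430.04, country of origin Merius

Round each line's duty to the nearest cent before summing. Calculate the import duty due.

Line 1 (0416.46, Casica, 3,879 liters, £810,090.36):
Base rate for 0416.46 is 31.5%.
Duty = £810,090.36 × 31.5% = £255,178.46.
Line 2 (1252.65, Merius, 3,123 pairs, £118,611.54):
Base rate for 1252.65 is £5.31/pair.
Origin Merius qualifies under the Narara–Merius agreement and 1252.65 is covered: preferential rate Free applies instead.
The additional-duty order on 1252.65 targets Zorland, not Merius; it does not apply.
Duty = £118,611.54 × 0% = £0.00.
Line 3 (2039.36, Casica, 1,052 units, £94,753.64):
Base rate for 2039.36 is 7%.
2039.36 has an FTA preferential rate, but origin Casica is not Merius; base rate stands.
Duty = £94,753.64 × 7% = £6,632.75.
Line 4 (7723.80, Merius, 1,622 liters, £82,430.04):
Base rate for 7723.80 is 1% + £3.07/liter.
Origin Merius qualifies under the Narara–Merius agreement and 7723.80 is covered: preferential rate Free applies instead.
The additional-duty order on 7723.80 targets Zorland, not Merius; it does not apply.
Duty = £82,430.04 × 0% = £0.00.
Total = £255,178.46 + £0.00 + £6,632.75 + £0.00 = £261,811.21.

£261,811.21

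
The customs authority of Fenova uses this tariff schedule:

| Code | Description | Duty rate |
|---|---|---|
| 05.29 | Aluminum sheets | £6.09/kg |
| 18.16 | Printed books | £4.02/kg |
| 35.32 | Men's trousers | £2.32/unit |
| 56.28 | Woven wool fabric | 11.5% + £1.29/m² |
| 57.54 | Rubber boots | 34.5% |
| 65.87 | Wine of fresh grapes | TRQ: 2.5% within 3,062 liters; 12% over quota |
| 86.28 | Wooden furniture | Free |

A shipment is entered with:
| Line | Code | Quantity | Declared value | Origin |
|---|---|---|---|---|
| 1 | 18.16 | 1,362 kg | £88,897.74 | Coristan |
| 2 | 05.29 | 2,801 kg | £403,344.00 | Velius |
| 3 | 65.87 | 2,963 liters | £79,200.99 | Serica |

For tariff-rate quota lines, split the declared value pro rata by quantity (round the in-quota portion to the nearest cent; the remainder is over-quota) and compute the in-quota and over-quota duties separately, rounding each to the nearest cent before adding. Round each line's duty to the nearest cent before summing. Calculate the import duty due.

Line 1 (18.16, Coristan, 1,362 kg, £88,897.74):
Base rate for 18.16 is £4.02/kg.
Duty = 1,362 × £4.02 = £5,475.24.
Line 2 (05.29, Velius, 2,801 kg, £403,344.00):
Base rate for 05.29 is £6.09/kg.
Duty = 2,801 × £6.09 = £17,058.09.
Line 3 (65.87, Serica, 2,963 liters, £79,200.99):
Code 65.87 is under a tariff-rate quota (threshold 3,062 liters). Quantity 2,963 liters is within the quota, so the in-quota rate 2.5% applies to the full value.
Duty = £79,200.99 × 2.5% = £1,980.02.
Total = £5,475.24 + £17,058.09 + £1,980.02 = £24,513.35.

£24,513.35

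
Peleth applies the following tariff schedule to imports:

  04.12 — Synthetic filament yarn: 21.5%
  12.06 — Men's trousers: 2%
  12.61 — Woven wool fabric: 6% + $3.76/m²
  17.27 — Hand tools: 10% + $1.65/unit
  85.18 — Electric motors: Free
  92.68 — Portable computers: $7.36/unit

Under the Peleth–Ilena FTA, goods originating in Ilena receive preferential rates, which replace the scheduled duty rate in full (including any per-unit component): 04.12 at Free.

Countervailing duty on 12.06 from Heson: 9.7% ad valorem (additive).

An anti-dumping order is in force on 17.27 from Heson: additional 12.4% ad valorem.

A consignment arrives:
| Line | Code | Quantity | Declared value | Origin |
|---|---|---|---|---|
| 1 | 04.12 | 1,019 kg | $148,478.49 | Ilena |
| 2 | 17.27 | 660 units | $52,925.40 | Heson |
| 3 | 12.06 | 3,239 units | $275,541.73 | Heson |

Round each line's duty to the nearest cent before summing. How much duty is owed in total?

Line 1 (04.12, Ilena, 1,019 kg, $148,478.49):
Base rate for 04.12 is 21.5%.
Origin Ilena qualifies under the Peleth–Ilena agreement and 04.12 is covered: preferential rate Free applies instead.
Duty = $148,478.49 × 0% = $0.00.
Line 2 (17.27, Heson, 660 units, $52,925.40):
Base rate for 17.27 is 10% + $1.65/unit.
Additional duty on 17.27 from Heson: +12.4%. Applied ad valorem rate: 10% + 12.4% = 22.4%.
Duty = $52,925.40 × 22.4% + 660 × $1.65 = $12,944.29.
Line 3 (12.06, Heson, 3,239 units, $275,541.73):
Base rate for 12.06 is 2%.
Additional duty on 12.06 from Heson: +9.7%. Applied ad valorem rate: 2% + 9.7% = 11.7%.
Duty = $275,541.73 × 11.7% = $32,238.38.
Total = $0.00 + $12,944.29 + $32,238.38 = $45,182.67.

$45,182.67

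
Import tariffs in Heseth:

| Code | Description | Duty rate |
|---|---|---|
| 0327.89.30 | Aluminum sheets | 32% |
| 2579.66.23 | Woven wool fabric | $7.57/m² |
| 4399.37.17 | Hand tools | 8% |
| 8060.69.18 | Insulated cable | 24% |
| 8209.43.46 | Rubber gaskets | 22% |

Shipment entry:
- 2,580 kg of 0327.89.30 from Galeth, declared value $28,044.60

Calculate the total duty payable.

$8,974.27

Line 1 (0327.89.30, Galeth, 2,580 kg, $28,044.60):
Base rate for 0327.89.30 is 32%.
Duty = $28,044.60 × 32% = $8,974.27.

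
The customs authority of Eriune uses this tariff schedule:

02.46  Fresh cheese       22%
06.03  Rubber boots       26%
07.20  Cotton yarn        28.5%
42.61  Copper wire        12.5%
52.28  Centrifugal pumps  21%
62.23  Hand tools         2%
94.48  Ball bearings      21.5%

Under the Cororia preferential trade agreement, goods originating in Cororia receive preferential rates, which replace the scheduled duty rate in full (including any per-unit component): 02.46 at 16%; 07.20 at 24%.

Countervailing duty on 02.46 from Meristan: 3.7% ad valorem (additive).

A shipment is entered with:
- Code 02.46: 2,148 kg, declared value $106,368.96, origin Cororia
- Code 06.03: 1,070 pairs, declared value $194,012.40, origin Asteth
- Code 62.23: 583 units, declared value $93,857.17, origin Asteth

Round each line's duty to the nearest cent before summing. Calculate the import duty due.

$69,339.39

Line 1 (02.46, Cororia, 2,148 kg, $106,368.96):
Base rate for 02.46 is 22%.
Origin Cororia qualifies under the Eriune–Cororia agreement and 02.46 is covered: preferential rate 16% applies instead.
The additional-duty order on 02.46 targets Meristan, not Cororia; it does not apply.
Duty = $106,368.96 × 16% = $17,019.03.
Line 2 (06.03, Asteth, 1,070 pairs, $194,012.40):
Base rate for 06.03 is 26%.
Duty = $194,012.40 × 26% = $50,443.22.
Line 3 (62.23, Asteth, 583 units, $93,857.17):
Base rate for 62.23 is 2%.
Duty = $93,857.17 × 2% = $1,877.14.
Total = $17,019.03 + $50,443.22 + $1,877.14 = $69,339.39.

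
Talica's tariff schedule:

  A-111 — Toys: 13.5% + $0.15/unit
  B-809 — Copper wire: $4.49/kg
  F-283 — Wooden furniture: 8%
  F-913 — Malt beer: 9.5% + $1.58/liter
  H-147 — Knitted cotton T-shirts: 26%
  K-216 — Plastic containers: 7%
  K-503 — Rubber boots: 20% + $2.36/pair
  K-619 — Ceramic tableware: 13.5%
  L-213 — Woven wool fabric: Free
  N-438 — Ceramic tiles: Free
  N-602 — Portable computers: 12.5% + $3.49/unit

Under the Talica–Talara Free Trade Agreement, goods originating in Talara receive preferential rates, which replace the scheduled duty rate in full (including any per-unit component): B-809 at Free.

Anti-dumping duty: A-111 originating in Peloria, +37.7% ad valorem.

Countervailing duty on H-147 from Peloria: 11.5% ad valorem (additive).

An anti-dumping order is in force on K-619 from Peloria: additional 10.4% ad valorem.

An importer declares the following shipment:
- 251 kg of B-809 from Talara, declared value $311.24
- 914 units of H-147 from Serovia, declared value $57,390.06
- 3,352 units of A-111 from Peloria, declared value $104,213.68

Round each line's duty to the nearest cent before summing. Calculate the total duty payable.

$68,781.62

Line 1 (B-809, Talara, 251 kg, $311.24):
Base rate for B-809 is $4.49/kg.
Origin Talara qualifies under the Talica–Talara agreement and B-809 is covered: preferential rate Free applies instead.
Duty = $311.24 × 0% = $0.00.
Line 2 (H-147, Serovia, 914 units, $57,390.06):
Base rate for H-147 is 26%.
The additional-duty order on H-147 targets Peloria, not Serovia; it does not apply.
Duty = $57,390.06 × 26% = $14,921.42.
Line 3 (A-111, Peloria, 3,352 units, $104,213.68):
Base rate for A-111 is 13.5% + $0.15/unit.
Additional duty on A-111 from Peloria: +37.7%. Applied ad valorem rate: 13.5% + 37.7% = 51.2%.
Duty = $104,213.68 × 51.2% + 3,352 × $0.15 = $53,860.20.
Total = $0.00 + $14,921.42 + $53,860.20 = $68,781.62.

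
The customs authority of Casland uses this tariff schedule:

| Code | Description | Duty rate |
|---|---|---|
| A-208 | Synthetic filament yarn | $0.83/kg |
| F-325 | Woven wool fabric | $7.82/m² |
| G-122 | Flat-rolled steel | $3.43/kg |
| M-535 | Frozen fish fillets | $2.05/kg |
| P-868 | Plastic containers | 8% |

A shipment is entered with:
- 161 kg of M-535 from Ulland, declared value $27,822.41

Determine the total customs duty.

Line 1 (M-535, Ulland, 161 kg, $27,822.41):
Base rate for M-535 is $2.05/kg.
Duty = 161 × $2.05 = $330.05.

$330.05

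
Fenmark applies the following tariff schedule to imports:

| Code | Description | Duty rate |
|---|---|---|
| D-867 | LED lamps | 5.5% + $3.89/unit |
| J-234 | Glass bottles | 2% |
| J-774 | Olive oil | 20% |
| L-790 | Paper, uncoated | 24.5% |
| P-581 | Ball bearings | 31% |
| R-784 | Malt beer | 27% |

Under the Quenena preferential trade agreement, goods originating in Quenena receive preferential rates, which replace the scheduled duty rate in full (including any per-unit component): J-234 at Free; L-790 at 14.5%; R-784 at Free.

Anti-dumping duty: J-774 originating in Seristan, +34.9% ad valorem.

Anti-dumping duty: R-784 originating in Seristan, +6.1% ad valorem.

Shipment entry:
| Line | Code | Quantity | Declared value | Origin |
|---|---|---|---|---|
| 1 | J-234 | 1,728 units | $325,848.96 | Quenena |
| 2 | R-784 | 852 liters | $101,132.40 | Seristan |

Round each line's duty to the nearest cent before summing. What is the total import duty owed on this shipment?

Line 1 (J-234, Quenena, 1,728 units, $325,848.96):
Base rate for J-234 is 2%.
Origin Quenena qualifies under the Fenmark–Quenena agreement and J-234 is covered: preferential rate Free applies instead.
Duty = $325,848.96 × 0% = $0.00.
Line 2 (R-784, Seristan, 852 liters, $101,132.40):
Base rate for R-784 is 27%.
R-784 has an FTA preferential rate, but origin Seristan is not Quenena; base rate stands.
Additional duty on R-784 from Seristan: +6.1%. Applied ad valorem rate: 27% + 6.1% = 33.1%.
Duty = $101,132.40 × 33.1% = $33,474.82.
Total = $0.00 + $33,474.82 = $33,474.82.

$33,474.82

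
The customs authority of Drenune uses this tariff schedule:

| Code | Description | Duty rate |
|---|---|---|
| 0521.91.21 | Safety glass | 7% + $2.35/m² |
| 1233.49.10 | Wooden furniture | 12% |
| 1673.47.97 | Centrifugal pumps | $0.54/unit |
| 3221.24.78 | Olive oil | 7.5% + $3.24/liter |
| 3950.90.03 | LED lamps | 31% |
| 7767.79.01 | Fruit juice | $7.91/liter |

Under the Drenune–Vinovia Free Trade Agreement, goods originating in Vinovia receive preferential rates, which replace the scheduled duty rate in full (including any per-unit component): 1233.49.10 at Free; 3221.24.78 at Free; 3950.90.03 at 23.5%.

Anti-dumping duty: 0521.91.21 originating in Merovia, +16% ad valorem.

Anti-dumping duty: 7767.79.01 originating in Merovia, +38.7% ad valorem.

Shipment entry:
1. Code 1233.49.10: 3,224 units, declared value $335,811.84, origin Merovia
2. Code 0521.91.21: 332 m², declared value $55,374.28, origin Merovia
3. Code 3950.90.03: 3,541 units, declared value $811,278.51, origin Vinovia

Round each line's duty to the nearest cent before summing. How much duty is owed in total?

Line 1 (1233.49.10, Merovia, 3,224 units, $335,811.84):
Base rate for 1233.49.10 is 12%.
1233.49.10 has an FTA preferential rate, but origin Merovia is not Vinovia; base rate stands.
Duty = $335,811.84 × 12% = $40,297.42.
Line 2 (0521.91.21, Merovia, 332 m², $55,374.28):
Base rate for 0521.91.21 is 7% + $2.35/m².
Additional duty on 0521.91.21 from Merovia: +16%. Applied ad valorem rate: 7% + 16% = 23%.
Duty = $55,374.28 × 23% + 332 × $2.35 = $13,516.28.
Line 3 (3950.90.03, Vinovia, 3,541 units, $811,278.51):
Base rate for 3950.90.03 is 31%.
Origin Vinovia qualifies under the Drenune–Vinovia agreement and 3950.90.03 is covered: preferential rate 23.5% applies instead.
Duty = $811,278.51 × 23.5% = $190,650.45.
Total = $40,297.42 + $13,516.28 + $190,650.45 = $244,464.15.

$244,464.15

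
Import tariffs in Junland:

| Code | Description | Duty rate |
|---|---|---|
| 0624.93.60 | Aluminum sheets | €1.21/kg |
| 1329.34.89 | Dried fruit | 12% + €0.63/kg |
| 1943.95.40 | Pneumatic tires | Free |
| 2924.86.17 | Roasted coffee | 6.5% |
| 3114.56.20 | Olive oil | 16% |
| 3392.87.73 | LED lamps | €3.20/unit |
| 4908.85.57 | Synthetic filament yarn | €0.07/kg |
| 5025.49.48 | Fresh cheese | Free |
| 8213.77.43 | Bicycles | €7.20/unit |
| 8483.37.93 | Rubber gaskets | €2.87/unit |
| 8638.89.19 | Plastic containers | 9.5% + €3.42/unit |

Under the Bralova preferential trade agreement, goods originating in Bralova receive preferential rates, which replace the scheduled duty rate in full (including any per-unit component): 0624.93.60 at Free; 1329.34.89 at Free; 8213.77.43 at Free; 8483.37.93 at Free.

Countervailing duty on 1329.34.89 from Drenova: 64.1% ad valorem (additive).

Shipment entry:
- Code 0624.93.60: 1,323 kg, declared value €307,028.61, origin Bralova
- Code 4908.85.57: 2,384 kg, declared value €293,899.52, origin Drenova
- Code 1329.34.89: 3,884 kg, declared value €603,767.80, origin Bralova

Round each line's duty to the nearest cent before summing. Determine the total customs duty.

Line 1 (0624.93.60, Bralova, 1,323 kg, €307,028.61):
Base rate for 0624.93.60 is €1.21/kg.
Origin Bralova qualifies under the Junland–Bralova agreement and 0624.93.60 is covered: preferential rate Free applies instead.
Duty = €307,028.61 × 0% = €0.00.
Line 2 (4908.85.57, Drenova, 2,384 kg, €293,899.52):
Base rate for 4908.85.57 is €0.07/kg.
Duty = 2,384 × €0.07 = €166.88.
Line 3 (1329.34.89, Bralova, 3,884 kg, €603,767.80):
Base rate for 1329.34.89 is 12% + €0.63/kg.
Origin Bralova qualifies under the Junland–Bralova agreement and 1329.34.89 is covered: preferential rate Free applies instead.
The additional-duty order on 1329.34.89 targets Drenova, not Bralova; it does not apply.
Duty = €603,767.80 × 0% = €0.00.
Total = €0.00 + €166.88 + €0.00 = €166.88.

€166.88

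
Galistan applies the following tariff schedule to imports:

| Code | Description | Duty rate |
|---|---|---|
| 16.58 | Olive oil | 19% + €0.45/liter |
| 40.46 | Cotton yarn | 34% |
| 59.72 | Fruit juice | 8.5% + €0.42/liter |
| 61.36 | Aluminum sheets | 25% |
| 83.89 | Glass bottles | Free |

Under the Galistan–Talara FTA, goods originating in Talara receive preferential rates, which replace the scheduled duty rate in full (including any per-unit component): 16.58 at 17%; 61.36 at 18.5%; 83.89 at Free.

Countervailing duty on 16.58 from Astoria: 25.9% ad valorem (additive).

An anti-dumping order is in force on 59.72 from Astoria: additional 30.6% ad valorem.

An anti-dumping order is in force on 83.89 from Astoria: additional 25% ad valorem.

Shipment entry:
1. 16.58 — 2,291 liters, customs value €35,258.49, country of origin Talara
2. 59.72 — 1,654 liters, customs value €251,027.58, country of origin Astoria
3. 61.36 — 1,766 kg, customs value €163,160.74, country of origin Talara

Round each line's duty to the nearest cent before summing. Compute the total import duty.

€135,025.14

Line 1 (16.58, Talara, 2,291 liters, €35,258.49):
Base rate for 16.58 is 19% + €0.45/liter.
Origin Talara qualifies under the Galistan–Talara agreement and 16.58 is covered: preferential rate 17% applies instead.
The additional-duty order on 16.58 targets Astoria, not Talara; it does not apply.
Duty = €35,258.49 × 17% = €5,993.94.
Line 2 (59.72, Astoria, 1,654 liters, €251,027.58):
Base rate for 59.72 is 8.5% + €0.42/liter.
Additional duty on 59.72 from Astoria: +30.6%. Applied ad valorem rate: 8.5% + 30.6% = 39.1%.
Duty = €251,027.58 × 39.1% + 1,654 × €0.42 = €98,846.46.
Line 3 (61.36, Talara, 1,766 kg, €163,160.74):
Base rate for 61.36 is 25%.
Origin Talara qualifies under the Galistan–Talara agreement and 61.36 is covered: preferential rate 18.5% applies instead.
Duty = €163,160.74 × 18.5% = €30,184.74.
Total = €5,993.94 + €98,846.46 + €30,184.74 = €135,025.14.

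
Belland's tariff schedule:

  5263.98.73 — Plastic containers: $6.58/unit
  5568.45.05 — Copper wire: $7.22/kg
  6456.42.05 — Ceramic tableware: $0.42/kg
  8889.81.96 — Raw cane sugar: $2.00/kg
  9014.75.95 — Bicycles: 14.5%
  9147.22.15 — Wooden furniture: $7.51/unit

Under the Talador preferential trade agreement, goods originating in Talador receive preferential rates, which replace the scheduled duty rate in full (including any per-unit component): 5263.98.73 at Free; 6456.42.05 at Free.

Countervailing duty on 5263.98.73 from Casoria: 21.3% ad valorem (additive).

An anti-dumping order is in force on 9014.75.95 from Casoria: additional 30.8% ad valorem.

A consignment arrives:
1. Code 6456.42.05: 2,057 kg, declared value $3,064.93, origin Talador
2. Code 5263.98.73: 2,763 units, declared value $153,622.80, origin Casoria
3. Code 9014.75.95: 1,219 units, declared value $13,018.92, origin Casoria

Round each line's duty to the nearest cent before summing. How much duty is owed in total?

$56,799.77

Line 1 (6456.42.05, Talador, 2,057 kg, $3,064.93):
Base rate for 6456.42.05 is $0.42/kg.
Origin Talador qualifies under the Belland–Talador agreement and 6456.42.05 is covered: preferential rate Free applies instead.
Duty = $3,064.93 × 0% = $0.00.
Line 2 (5263.98.73, Casoria, 2,763 units, $153,622.80):
Base rate for 5263.98.73 is $6.58/unit.
5263.98.73 has an FTA preferential rate, but origin Casoria is not Talador; base rate stands.
Additional duty on 5263.98.73 from Casoria: +21.3% ad valorem. Applied ad valorem rate = 21.3%.
Duty = $153,622.80 × 21.3% + 2,763 × $6.58 = $50,902.20.
Line 3 (9014.75.95, Casoria, 1,219 units, $13,018.92):
Base rate for 9014.75.95 is 14.5%.
Additional duty on 9014.75.95 from Casoria: +30.8%. Applied ad valorem rate: 14.5% + 30.8% = 45.3%.
Duty = $13,018.92 × 45.3% = $5,897.57.
Total = $0.00 + $50,902.20 + $5,897.57 = $56,799.77.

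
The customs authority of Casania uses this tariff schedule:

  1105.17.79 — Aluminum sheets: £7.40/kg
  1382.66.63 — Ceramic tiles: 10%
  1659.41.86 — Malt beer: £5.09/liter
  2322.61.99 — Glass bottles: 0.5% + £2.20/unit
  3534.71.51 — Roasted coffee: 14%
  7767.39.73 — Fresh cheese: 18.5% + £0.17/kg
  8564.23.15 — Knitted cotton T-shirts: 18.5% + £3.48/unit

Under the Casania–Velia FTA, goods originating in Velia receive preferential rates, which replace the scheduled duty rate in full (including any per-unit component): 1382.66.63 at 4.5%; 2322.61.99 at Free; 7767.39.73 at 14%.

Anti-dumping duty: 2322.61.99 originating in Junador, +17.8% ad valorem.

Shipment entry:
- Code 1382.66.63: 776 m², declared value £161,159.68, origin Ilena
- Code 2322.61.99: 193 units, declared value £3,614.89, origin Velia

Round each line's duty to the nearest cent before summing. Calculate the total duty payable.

£16,115.97

Line 1 (1382.66.63, Ilena, 776 m², £161,159.68):
Base rate for 1382.66.63 is 10%.
1382.66.63 has an FTA preferential rate, but origin Ilena is not Velia; base rate stands.
Duty = £161,159.68 × 10% = £16,115.97.
Line 2 (2322.61.99, Velia, 193 units, £3,614.89):
Base rate for 2322.61.99 is 0.5% + £2.20/unit.
Origin Velia qualifies under the Casania–Velia agreement and 2322.61.99 is covered: preferential rate Free applies instead.
The additional-duty order on 2322.61.99 targets Junador, not Velia; it does not apply.
Duty = £3,614.89 × 0% = £0.00.
Total = £16,115.97 + £0.00 = £16,115.97.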